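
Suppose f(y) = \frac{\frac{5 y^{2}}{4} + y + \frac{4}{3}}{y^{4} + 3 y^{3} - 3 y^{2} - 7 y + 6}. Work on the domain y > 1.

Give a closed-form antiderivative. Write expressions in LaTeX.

Factor the denominator (12 \left(y - 1\right)^{2} \left(y + 2\right) \left(y + 3\right)) and decompose: f = - \frac{115}{192 \left(y + 3\right)} + \frac{13}{27 \left(y + 2\right)} + \frac{203}{1728 \left(y - 1\right)} + \frac{43}{144 \left(y - 1\right)^{2}}; each piece integrates to a log, atan, or power term.
Check: d/dy[\frac{203 \log{\left(y - 1 \right)}}{1728} + \frac{13 \log{\left(y + 2 \right)}}{27} - \frac{115 \log{\left(y + 3 \right)}}{192} - \frac{43}{144 y - 144}] = \frac{15 y^{2} + 12 y + 16}{12 y^{4} + 36 y^{3} - 36 y^{2} - 84 y + 72}, which equals f(y).

An antiderivative is F(y) = \frac{203 \log{\left(y - 1 \right)}}{1728} + \frac{13 \log{\left(y + 2 \right)}}{27} - \frac{115 \log{\left(y + 3 \right)}}{192} - \frac{43}{144 y - 144}.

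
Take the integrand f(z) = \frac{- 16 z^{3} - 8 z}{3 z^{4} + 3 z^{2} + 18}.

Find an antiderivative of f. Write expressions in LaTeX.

The substitution u = z^{4} + z^{2} + 6 works: f is exactly (dF/du)*(du/dz) for that inner function.
Check: d/dz[- \frac{4 \log{\left(z^{4} + z^{2} + 6 \right)}}{3}] = \frac{- 16 z^{3} - 8 z}{3 z^{4} + 3 z^{2} + 18} = f(z).

An antiderivative is F(z) = - \frac{4 \log{\left(z^{4} + z^{2} + 6 \right)}}{3}.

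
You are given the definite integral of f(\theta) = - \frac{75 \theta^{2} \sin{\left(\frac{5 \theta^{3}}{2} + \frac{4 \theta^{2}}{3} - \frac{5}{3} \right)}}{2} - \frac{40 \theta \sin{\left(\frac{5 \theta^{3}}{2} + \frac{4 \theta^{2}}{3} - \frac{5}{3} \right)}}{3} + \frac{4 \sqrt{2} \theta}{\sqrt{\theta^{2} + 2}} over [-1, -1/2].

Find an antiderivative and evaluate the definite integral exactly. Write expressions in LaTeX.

The integrand splits into summands that can be handled one at a time.
F(\theta) = 4 \sqrt{2} \sqrt{\theta^{2} + 2} + 5 \cos{\left(\frac{5 \theta^{3}}{2} + \frac{4 \theta^{2}}{3} - \frac{5}{3} \right)} is an antiderivative of f.
Check: d/d\theta[4 \sqrt{2} \sqrt{\theta^{2} + 2} + 5 \cos{\left(\frac{5 \theta^{3}}{2} + \frac{4 \theta^{2}}{3} - \frac{5}{3} \right)}] = \frac{- 225 \theta^{2} \sqrt{\theta^{2} + 2} \sin{\left(\frac{5 \theta^{3}}{2} + \frac{4 \theta^{2}}{3} - \frac{5}{3} \right)} - 80 \theta \sqrt{\theta^{2} + 2} \sin{\left(\frac{5 \theta^{3}}{2} + \frac{4 \theta^{2}}{3} - \frac{5}{3} \right)} + 24 \sqrt{2} \theta}{6 \sqrt{\theta^{2} + 2}}, which equals f(\theta).
F(-1/2) = 5 \cos{\left(\frac{79}{48} \right)} + 6 \sqrt{2}; F(-1) = 5 \cos{\left(\frac{17}{6} \right)} + 4 \sqrt{6}.
Integral = F(-1/2) - F(-1) = - 4 \sqrt{6} + 5 \cos{\left(\frac{79}{48} \right)} - 5 \cos{\left(\frac{17}{6} \right)} + 6 \sqrt{2}.

Antiderivative: F(\theta) = 4 \sqrt{2} \sqrt{\theta^{2} + 2} + 5 \cos{\left(\frac{5 \theta^{3}}{2} + \frac{4 \theta^{2}}{3} - \frac{5}{3} \right)}; value = - 4 \sqrt{6} + 5 \cos{\left(\frac{79}{48} \right)} - 5 \cos{\left(\frac{17}{6} \right)} + 6 \sqrt{2}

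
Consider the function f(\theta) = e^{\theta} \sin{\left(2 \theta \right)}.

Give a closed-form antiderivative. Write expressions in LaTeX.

Since d/d\theta undoes antidifferentiation here, F'(\theta) = f(\theta) is required of F(\theta).
Check: d/d\theta[\frac{e^{\theta} \sin{\left(2 \theta \right)}}{5} - \frac{2 e^{\theta} \cos{\left(2 \theta \right)}}{5}] = e^{\theta} \sin{\left(2 \theta \right)} = f(\theta).

An antiderivative is F(\theta) = \frac{e^{\theta} \sin{\left(2 \theta \right)}}{5} - \frac{2 e^{\theta} \cos{\left(2 \theta \right)}}{5}.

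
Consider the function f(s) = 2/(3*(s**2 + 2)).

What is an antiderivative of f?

Whatever form F(s) takes, F'(s) = f(s) is non-negotiable.
Check: d/ds[sqrt(2)*atan(sqrt(2)*s/2)/3] = 2/(3*s**2 + 6), which equals f(s).

An antiderivative is F(s) = sqrt(2)*atan(sqrt(2)*s/2)/3.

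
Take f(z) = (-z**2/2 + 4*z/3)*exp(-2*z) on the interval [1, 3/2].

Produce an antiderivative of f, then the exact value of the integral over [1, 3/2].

Antiderivative: F(z) = (6*z**2 - 10*z - 5)*exp(-2*z)/24; value = -13*exp(-3)/48 + 3*exp(-2)/8

Recognize the product-rule pattern: f = u'v + uv' with u = z**2/4 - 5*z/12 - 5/24, v = exp(-2*z), so integration by parts undoes it.
F(z) = (6*z**2 - 10*z - 5)*exp(-2*z)/24 is an antiderivative of f.
Check: d/dz[(6*z**2 - 10*z - 5)*exp(-2*z)/24] = (-3*z**2 + 8*z)*exp(-2*z)/6, which equals f(z).
F(3/2) = -13*exp(-3)/48; F(1) = -3*exp(-2)/8.
Integral = F(3/2) - F(1) = -13*exp(-3)/48 + 3*exp(-2)/8.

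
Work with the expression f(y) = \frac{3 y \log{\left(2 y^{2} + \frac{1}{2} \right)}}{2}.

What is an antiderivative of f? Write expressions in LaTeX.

An antiderivative is F(y) = \frac{3 \left(4 y^{2} \log{\left(2 y^{2} + \frac{1}{2} \right)} - 4 y^{2} + \log{\left(4 y^{2} + 1 \right)}\right)}{16}.

Differentiate the proposed F(y) back; it has to land on f(y) exactly.
Check: d/dy[\frac{3 \left(4 y^{2} \log{\left(2 y^{2} + \frac{1}{2} \right)} - 4 y^{2} + \log{\left(4 y^{2} + 1 \right)}\right)}{16}] = \frac{3 y \log{\left(2 y^{2} + \frac{1}{2} \right)}}{2} = f(y).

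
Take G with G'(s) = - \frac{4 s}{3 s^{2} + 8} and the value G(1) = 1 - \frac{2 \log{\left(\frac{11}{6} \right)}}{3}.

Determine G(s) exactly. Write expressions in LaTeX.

The substitution u = \frac{s^{2}}{2} + \frac{4}{3} works: G'(s) is exactly (dG/du)*(du/ds) for that inner function.
A general antiderivative is - \frac{2 \log{\left(\frac{s^{2}}{2} + \frac{4}{3} \right)}}{3} + C.
The condition gives C = 1 - \frac{2 \log{\left(\frac{11}{6} \right)}}{3} - (- \frac{2 \log{\left(\frac{11}{6} \right)}}{3}) = 1.
So G(s) = - \frac{2 \log{\left(3 s^{2} + 8 \right)}}{3} + 1 + \frac{2 \log{\left(6 \right)}}{3}.
Check: d/ds[- \frac{2 \log{\left(3 s^{2} + 8 \right)}}{3} + 1 + \frac{2 \log{\left(6 \right)}}{3}] = - \frac{4 s}{3 s^{2} + 8} = G'(s).

G(s) = - \frac{2 \log{\left(3 s^{2} + 8 \right)}}{3} + 1 + \frac{2 \log{\left(6 \right)}}{3}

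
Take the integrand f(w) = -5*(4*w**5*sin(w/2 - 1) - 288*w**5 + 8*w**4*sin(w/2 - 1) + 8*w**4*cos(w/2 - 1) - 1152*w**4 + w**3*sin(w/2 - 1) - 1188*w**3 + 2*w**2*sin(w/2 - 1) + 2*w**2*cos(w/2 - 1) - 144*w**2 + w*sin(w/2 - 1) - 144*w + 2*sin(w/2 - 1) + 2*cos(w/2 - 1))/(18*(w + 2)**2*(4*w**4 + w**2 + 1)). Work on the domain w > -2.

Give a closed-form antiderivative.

For F(w) to be correct the identity F'(w) - f(w) = 0 must hold.
Check: d/dw[5*log(2*w**4 + w**2/2 + 1/2) + 5*cos(w/2 - 1)/(9*w + 18)] = (-20*w**5*sin(w/2 - 1) + 1440*w**5 - 40*w**4*sin(w/2 - 1) - 40*w**4*cos(w/2 - 1) + 5760*w**4 - 5*w**3*sin(w/2 - 1) + 5940*w**3 - 10*w**2*sin(w/2 - 1) - 10*w**2*cos(w/2 - 1) + 720*w**2 - 5*w*sin(w/2 - 1) + 720*w - 10*sin(w/2 - 1) - 10*cos(w/2 - 1))/(72*w**6 + 288*w**5 + 306*w**4 + 72*w**3 + 90*w**2 + 72*w + 72), which equals f(w).

An antiderivative is F(w) = 5*log(2*w**4 + w**2/2 + 1/2) + 5*cos(w/2 - 1)/(9*w + 18).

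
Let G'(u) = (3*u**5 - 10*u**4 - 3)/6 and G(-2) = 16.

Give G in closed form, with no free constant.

Whatever form G(u) takes, its d/du must return the stated G'(u).
A general antiderivative is u**6/12 - u**5/3 - u/2 + C.
The condition gives C = 16 - (17) = -1.
So G(u) = u**6/12 - u**5/3 - u/2 - 1.
Check: d/du[u**6/12 - u**5/3 - u/2 - 1] = u**5/2 - 5*u**4/3 - 1/2, which equals G'(u).

G(u) = u**6/12 - u**5/3 - u/2 - 1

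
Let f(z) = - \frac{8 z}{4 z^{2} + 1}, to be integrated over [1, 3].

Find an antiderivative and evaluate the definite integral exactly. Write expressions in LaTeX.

Antiderivative: F(z) = - \log{\left(4 z^{2} + 1 \right)}; value = - \log{\left(37 \right)} + \log{\left(5 \right)}

The substitution u = 4 z^{2} + 1 works: f is exactly (dF/du)*(du/dz) for that inner function.
F(z) = - \log{\left(4 z^{2} + 1 \right)} is an antiderivative of f.
Check: d/dz[- \log{\left(4 z^{2} + 1 \right)}] = - \frac{8 z}{4 z^{2} + 1} = f(z).
F(3) = - \log{\left(37 \right)}; F(1) = - \log{\left(5 \right)}.
Integral = F(3) - F(1) = - \log{\left(37 \right)} + \log{\left(5 \right)}.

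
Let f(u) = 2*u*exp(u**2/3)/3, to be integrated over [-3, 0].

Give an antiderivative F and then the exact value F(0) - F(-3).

Antiderivative: F(u) = exp(u**2/3); value = 1 - exp(3)

f matches the chain-rule pattern g'(h)*h' with inner function h(u) = u**2/3; substituting w = h(u) collapses the integral.
F(u) = exp(u**2/3) is an antiderivative of f.
Check: d/du[exp(u**2/3)] = 2*u*exp(u**2/3)/3 = f(u).
F(0) = 1; F(-3) = exp(3).
Integral = F(0) - F(-3) = 1 - exp(3).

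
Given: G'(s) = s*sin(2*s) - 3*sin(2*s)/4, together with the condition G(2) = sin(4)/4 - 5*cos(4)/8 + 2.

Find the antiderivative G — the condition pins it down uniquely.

The integrand splits into summands that can be handled one at a time.
A general antiderivative is -s*cos(2*s)/2 + sin(2*s)/4 + 3*cos(2*s)/8 + C.
The condition gives C = sin(4)/4 - 5*cos(4)/8 + 2 - (sin(4)/4 - 5*cos(4)/8) = 2.
So G(s) = -s*cos(2*s)/2 + sin(2*s)/4 + 3*cos(2*s)/8 + 2.
Check: d/ds[-s*cos(2*s)/2 + sin(2*s)/4 + 3*cos(2*s)/8 + 2] = s*sin(2*s) - 3*sin(2*s)/4 = G'(s).

G(s) = -s*cos(2*s)/2 + sin(2*s)/4 + 3*cos(2*s)/8 + 2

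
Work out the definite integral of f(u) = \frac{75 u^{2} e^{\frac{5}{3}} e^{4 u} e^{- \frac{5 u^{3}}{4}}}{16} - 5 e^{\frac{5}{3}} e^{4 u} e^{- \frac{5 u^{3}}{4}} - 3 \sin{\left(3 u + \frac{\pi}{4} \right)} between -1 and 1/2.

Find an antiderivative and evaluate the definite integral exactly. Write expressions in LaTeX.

Antiderivative: F(u) = - \frac{5 e^{\frac{5}{3}} e^{4 u} e^{- \frac{5 u^{3}}{4}}}{4} + \cos{\left(3 u + \frac{\pi}{4} \right)}; value = - \frac{5 e^{\frac{337}{96}}}{4} + \cos{\left(\frac{\pi}{4} + \frac{3}{2} \right)} + \frac{5}{4 e^{\frac{13}{12}}} - \sin{\left(\frac{\pi}{4} + 3 \right)}

The integrand splits into summands that can be handled one at a time.
F(u) = - \frac{5 e^{\frac{5}{3}} e^{4 u} e^{- \frac{5 u^{3}}{4}}}{4} + \cos{\left(3 u + \frac{\pi}{4} \right)} is an antiderivative of f.
Check: d/du[- \frac{5 e^{\frac{5}{3}} e^{4 u} e^{- \frac{5 u^{3}}{4}}}{4} + \cos{\left(3 u + \frac{\pi}{4} \right)}] = \frac{\left(75 u^{2} e^{\frac{5}{3}} e^{4 u} - 80 e^{\frac{5}{3}} e^{4 u} - 48 e^{\frac{5 u^{3}}{4}} \sin{\left(3 u + \frac{\pi}{4} \right)}\right) e^{- \frac{5 u^{3}}{4}}}{16}, which equals f(u).
F(1/2) = - \frac{5 e^{\frac{337}{96}}}{4} + \cos{\left(\frac{\pi}{4} + \frac{3}{2} \right)}; F(-1) = \sin{\left(\frac{\pi}{4} + 3 \right)} - \frac{5}{4 e^{\frac{13}{12}}}.
Integral = F(1/2) - F(-1) = - \frac{5 e^{\frac{337}{96}}}{4} + \cos{\left(\frac{\pi}{4} + \frac{3}{2} \right)} + \frac{5}{4 e^{\frac{13}{12}}} - \sin{\left(\frac{\pi}{4} + 3 \right)}.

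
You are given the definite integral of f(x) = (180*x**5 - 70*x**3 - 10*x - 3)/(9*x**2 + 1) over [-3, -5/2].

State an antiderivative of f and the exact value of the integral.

Whatever form F(x) takes, F'(x) = f(x) is non-negotiable.
F(x) = (5*(2*x**2 - 1)**2 - 4*atan(3*x))/4 is an antiderivative of f.
Check: d/dx[(5*(2*x**2 - 1)**2 - 4*atan(3*x))/4] = (180*x**5 - 70*x**3 - 10*x - 3)/(9*x**2 + 1) = f(x).
F(-5/2) = atan(15/2) + 2645/16; F(-3) = atan(9) + 1445/4.
Integral = F(-5/2) - F(-3) = -3135/16 - atan(9) + atan(15/2).

Antiderivative: F(x) = (5*(2*x**2 - 1)**2 - 4*atan(3*x))/4; value = -3135/16 - atan(9) + atan(15/2)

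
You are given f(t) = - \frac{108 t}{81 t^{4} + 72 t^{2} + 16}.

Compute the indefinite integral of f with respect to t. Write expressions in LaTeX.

f matches the chain-rule pattern g'(h)*h' with inner function h(t) = \frac{3 t^{2}}{2} + \frac{2}{3}; substituting u = h(t) collapses the integral.
Check: d/dt[\frac{6}{9 t^{2} + 4}] = - \frac{108 t}{81 t^{4} + 72 t^{2} + 16} = f(t).

F(t) = \frac{6}{9 t^{2} + 4} + C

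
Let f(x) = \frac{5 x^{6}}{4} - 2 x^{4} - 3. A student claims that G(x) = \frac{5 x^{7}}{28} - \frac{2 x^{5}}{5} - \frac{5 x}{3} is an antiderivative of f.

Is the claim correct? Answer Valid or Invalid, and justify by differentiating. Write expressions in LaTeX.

d/dx[G] = \frac{5 x^{6}}{4} - 2 x^{4} - \frac{5}{3}
d/dx[G] - f(x) = \frac{4}{3} != 0.

Invalid: d/dx[G] - f = \frac{4}{3}, which is not 0.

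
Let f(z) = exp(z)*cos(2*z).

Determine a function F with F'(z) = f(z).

Differentiate the proposed F(z) back; it has to land on f(z) exactly.
Check: d/dz[2*exp(z)*sin(2*z)/5 + exp(z)*cos(2*z)/5] = exp(z)*cos(2*z) = f(z).

An antiderivative is F(z) = 2*exp(z)*sin(2*z)/5 + exp(z)*cos(2*z)/5.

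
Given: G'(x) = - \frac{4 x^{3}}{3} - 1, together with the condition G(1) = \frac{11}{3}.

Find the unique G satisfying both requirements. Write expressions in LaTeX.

G(x) = - \frac{x^{4} + 3 x - 15}{3}

For G(x) to be correct, d/dx[G] must agree with the stated G'(x) identically.
A general antiderivative is - \frac{x^{4}}{3} - x + 5 + C.
The condition gives C = \frac{11}{3} - (\frac{11}{3}) = 0.
So G(x) = - \frac{x^{4} + 3 x - 15}{3}.
Check: d/dx[- \frac{x^{4} + 3 x - 15}{3}] = - \frac{4 x^{3}}{3} - 1 = G'(x).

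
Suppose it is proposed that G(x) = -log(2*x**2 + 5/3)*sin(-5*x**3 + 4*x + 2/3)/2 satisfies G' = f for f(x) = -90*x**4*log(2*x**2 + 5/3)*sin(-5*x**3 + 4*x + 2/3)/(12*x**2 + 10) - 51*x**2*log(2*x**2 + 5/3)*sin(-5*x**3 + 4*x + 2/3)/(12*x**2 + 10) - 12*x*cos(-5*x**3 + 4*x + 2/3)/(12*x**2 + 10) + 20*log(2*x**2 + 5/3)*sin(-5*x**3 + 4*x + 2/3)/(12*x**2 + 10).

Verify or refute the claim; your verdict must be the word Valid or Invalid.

Invalid: d/dx[G] - f = (90*x**4*log(2*x**2 + 5/3)*sin(-5*x**3 + 4*x + 2/3) + 90*x**4*log(2*x**2 + 5/3)*cos(-5*x**3 + 4*x + 2/3) + 51*x**2*log(2*x**2 + 5/3)*sin(-5*x**3 + 4*x + 2/3) + 51*x**2*log(2*x**2 + 5/3)*cos(-5*x**3 + 4*x + 2/3) - 12*x*sin(-5*x**3 + 4*x + 2/3) + 12*x*cos(-5*x**3 + 4*x + 2/3) - 20*log(2*x**2 + 5/3)*sin(-5*x**3 + 4*x + 2/3) - 20*log(2*x**2 + 5/3)*cos(-5*x**3 + 4*x + 2/3))/(12*x**2 + 10), which is not 0.

d/dx[G] = (90*x**4*log(2*x**2 + 5/3)*cos(-5*x**3 + 4*x + 2/3) + 51*x**2*log(2*x**2 + 5/3)*cos(-5*x**3 + 4*x + 2/3) - 12*x*sin(-5*x**3 + 4*x + 2/3) - 20*log(2*x**2 + 5/3)*cos(-5*x**3 + 4*x + 2/3))/(12*x**2 + 10)
d/dx[G] - f(x) = (90*x**4*log(2*x**2 + 5/3)*sin(-5*x**3 + 4*x + 2/3) + 90*x**4*log(2*x**2 + 5/3)*cos(-5*x**3 + 4*x + 2/3) + 51*x**2*log(2*x**2 + 5/3)*sin(-5*x**3 + 4*x + 2/3) + 51*x**2*log(2*x**2 + 5/3)*cos(-5*x**3 + 4*x + 2/3) - 12*x*sin(-5*x**3 + 4*x + 2/3) + 12*x*cos(-5*x**3 + 4*x + 2/3) - 20*log(2*x**2 + 5/3)*sin(-5*x**3 + 4*x + 2/3) - 20*log(2*x**2 + 5/3)*cos(-5*x**3 + 4*x + 2/3))/(12*x**2 + 10) != 0.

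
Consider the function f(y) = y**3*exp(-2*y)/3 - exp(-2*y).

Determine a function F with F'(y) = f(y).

Recognize the product-rule pattern: f = u'v + uv' with u = -y**3/6 - y**2/4 - y/4 + 3/8, v = exp(-2*y), so integration by parts undoes it.
Check: d/dy[-y**3*exp(-2*y)/6 - y**2*exp(-2*y)/4 - y*exp(-2*y)/4 + 3*exp(-2*y)/8] = (y**3 - 3)*exp(-2*y)/3, which equals f(y).

An antiderivative is F(y) = -y**3*exp(-2*y)/6 - y**2*exp(-2*y)/4 - y*exp(-2*y)/4 + 3*exp(-2*y)/8.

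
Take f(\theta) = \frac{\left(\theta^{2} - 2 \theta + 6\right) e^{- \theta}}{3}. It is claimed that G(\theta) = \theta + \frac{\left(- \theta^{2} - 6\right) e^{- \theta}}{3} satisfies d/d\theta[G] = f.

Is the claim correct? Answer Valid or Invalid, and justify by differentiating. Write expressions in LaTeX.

d/d\theta[G] = \frac{\left(\theta^{2} - 2 \theta + 3 e^{\theta} + 6\right) e^{- \theta}}{3}
d/d\theta[G] - f(\theta) = 1 != 0.

Invalid: d/d\theta[G] - f = 1, which is not 0.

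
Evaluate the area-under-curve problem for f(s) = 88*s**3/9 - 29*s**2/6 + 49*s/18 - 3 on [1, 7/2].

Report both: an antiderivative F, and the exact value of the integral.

Antiderivative: F(s) = 22*s**4/9 - 29*s**3/18 + 49*s**2/36 - 3*s; value = 5485/18

Integrate term by term and add the pieces.
F(s) = 22*s**4/9 - 29*s**3/18 + 49*s**2/36 - 3*s is an antiderivative of f.
Check: d/ds[22*s**4/9 - 29*s**3/18 + 49*s**2/36 - 3*s] = 88*s**3/9 - 29*s**2/6 + 49*s/18 - 3 = f(s).
F(7/2) = 3647/12; F(1) = -29/36.
Integral = F(7/2) - F(1) = 5485/18.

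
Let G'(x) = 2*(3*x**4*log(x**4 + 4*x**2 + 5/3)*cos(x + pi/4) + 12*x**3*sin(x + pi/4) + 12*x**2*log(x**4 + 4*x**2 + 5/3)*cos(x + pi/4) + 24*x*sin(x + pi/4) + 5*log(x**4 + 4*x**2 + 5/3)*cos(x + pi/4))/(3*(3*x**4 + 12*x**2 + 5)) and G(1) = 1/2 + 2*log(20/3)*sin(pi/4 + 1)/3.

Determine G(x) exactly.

G(x) = (4*log(x**4 + 4*x**2 + 5/3)*sin(x + pi/4) + 3)/6

Recognize the product-rule pattern: G'(x) = u'v + uv' with u = 2*log(x**4 + 4*x**2 + 5/3)/3, v = sin(x + pi/4), so integration by parts undoes it.
A general antiderivative is 2*log(x**4 + 4*x**2 + 5/3)*sin(x + pi/4)/3 + C.
The condition gives C = 1/2 + 2*log(20/3)*sin(pi/4 + 1)/3 - (2*log(20/3)*sin(pi/4 + 1)/3) = 1/2.
So G(x) = (4*log(x**4 + 4*x**2 + 5/3)*sin(x + pi/4) + 3)/6.
Check: d/dx[(4*log(x**4 + 4*x**2 + 5/3)*sin(x + pi/4) + 3)/6] = (6*x**4*log(x**4 + 4*x**2 + 5/3)*cos(x + pi/4) + 24*x**3*sin(x + pi/4) + 24*x**2*log(x**4 + 4*x**2 + 5/3)*cos(x + pi/4) + 48*x*sin(x + pi/4) + 10*log(x**4 + 4*x**2 + 5/3)*cos(x + pi/4))/(9*x**4 + 36*x**2 + 15), which equals G'(x).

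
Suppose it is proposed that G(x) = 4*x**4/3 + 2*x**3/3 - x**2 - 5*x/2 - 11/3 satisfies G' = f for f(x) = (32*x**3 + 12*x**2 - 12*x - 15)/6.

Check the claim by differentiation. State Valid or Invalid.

Valid - the claim checks out under differentiation.

d/dx[G] = 16*x**3/3 + 2*x**2 - 2*x - 5/2
This equals f(x) exactly, so the claim holds.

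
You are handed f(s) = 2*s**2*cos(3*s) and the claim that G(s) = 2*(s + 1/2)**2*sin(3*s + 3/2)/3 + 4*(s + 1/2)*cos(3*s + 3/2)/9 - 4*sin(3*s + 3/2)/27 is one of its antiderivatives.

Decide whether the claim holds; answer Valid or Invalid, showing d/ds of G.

Invalid: d/ds[G] - f = -2*s**2*cos(3*s) + 2*s**2*cos(3*s + 3/2) + 2*s*cos(3*s + 3/2) + cos(3*s + 3/2)/2, which is not 0.

d/ds[G] = 2*s**2*cos(3*s + 3/2) + 2*s*cos(3*s + 3/2) + cos(3*s + 3/2)/2
d/ds[G] - f(s) = -2*s**2*cos(3*s) + 2*s**2*cos(3*s + 3/2) + 2*s*cos(3*s + 3/2) + cos(3*s + 3/2)/2 != 0.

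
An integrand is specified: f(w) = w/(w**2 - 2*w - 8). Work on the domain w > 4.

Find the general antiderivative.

F(w) = 2*log(w - 4)/3 + log(w + 2)/3 + C

The denominator factors as (w - 4)*(w + 2); partial fractions split f into directly integrable pieces: 1/(3*(w + 2)) + 2/(3*(w - 4)).
Check: d/dw[2*log(w - 4)/3 + log(w + 2)/3] = w/(w**2 - 2*w - 8) = f(w).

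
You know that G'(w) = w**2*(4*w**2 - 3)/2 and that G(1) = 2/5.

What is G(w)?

G(w) = 2*w**5/5 - w**3/2 + 1/2

Check a candidate G(w) by differentiating: d/dw[G] must match the given G'(w).
A general antiderivative is 2*w**5/5 - w**3/2 + C.
The condition gives C = 2/5 - (-1/10) = 1/2.
So G(w) = 2*w**5/5 - w**3/2 + 1/2.
Check: d/dw[2*w**5/5 - w**3/2 + 1/2] = 2*w**4 - 3*w**2/2, which equals G'(w).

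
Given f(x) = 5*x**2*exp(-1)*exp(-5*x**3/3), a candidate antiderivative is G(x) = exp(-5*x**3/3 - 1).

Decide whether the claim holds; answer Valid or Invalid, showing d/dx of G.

d/dx[G] = -5*x**2*exp(-1)*exp(-5*x**3/3)
d/dx[G] - f(x) = -10*x**2*exp(-1)*exp(-5*x**3/3) != 0.

Invalid: d/dx[G] - f = -10*x**2*exp(-1)*exp(-5*x**3/3), which is not 0.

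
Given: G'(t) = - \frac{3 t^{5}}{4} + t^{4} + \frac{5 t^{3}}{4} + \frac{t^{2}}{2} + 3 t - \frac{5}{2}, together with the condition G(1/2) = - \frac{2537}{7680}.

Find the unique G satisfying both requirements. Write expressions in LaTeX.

The integrand splits into summands that can be handled one at a time.
A general antiderivative is - \frac{t^{6}}{8} + \frac{t^{5}}{5} + \frac{5 t^{4}}{16} + \frac{t^{3}}{6} + \frac{3 t^{2}}{2} - \frac{5 t}{2} + C.
The condition gives C = - \frac{2537}{7680} - (- \frac{6377}{7680}) = \frac{1}{2}.
So G(t) = - \frac{30 t^{6} - 48 t^{5} - 75 t^{4} - 40 t^{3} - 360 t^{2} + 600 t - 120}{240}.
Check: d/dt[- \frac{30 t^{6} - 48 t^{5} - 75 t^{4} - 40 t^{3} - 360 t^{2} + 600 t - 120}{240}] = - \frac{3 t^{5}}{4} + t^{4} + \frac{5 t^{3}}{4} + \frac{t^{2}}{2} + 3 t - \frac{5}{2} = G'(t).

G(t) = - \frac{30 t^{6} - 48 t^{5} - 75 t^{4} - 40 t^{3} - 360 t^{2} + 600 t - 120}{240}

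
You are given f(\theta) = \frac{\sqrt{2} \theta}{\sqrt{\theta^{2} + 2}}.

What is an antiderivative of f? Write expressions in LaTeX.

An antiderivative is F(\theta) = \sqrt{2 \theta^{2} + 4}.

f matches the chain-rule pattern g'(h)*h' with inner function h(\theta) = 2 \theta^{2} + 4; substituting u = h(\theta) collapses the integral.
Check: d/d\theta[\sqrt{2 \theta^{2} + 4}] = \frac{\sqrt{2} \theta}{\sqrt{\theta^{2} + 2}} = f(\theta).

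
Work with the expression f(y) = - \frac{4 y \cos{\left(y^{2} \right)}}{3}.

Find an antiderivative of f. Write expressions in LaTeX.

Check any antiderivative F(y) by computing F'(y) and comparing it with f(y).
Check: d/dy[- \frac{2 \sin{\left(y^{2} \right)}}{3}] = - \frac{4 y \cos{\left(y^{2} \right)}}{3} = f(y).

An antiderivative is F(y) = - \frac{2 \sin{\left(y^{2} \right)}}{3}.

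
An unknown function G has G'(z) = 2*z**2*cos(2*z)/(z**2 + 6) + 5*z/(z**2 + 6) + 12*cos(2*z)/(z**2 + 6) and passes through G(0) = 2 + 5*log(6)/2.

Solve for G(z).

G(z) = 5*log(z**2 + 6)/2 + sin(2*z) + 2

Integrate term by term and add the pieces.
A general antiderivative is 5*log(z**2 + 6)/2 + sin(2*z) + C.
The condition gives C = 2 + 5*log(6)/2 - (5*log(6)/2) = 2.
So G(z) = 5*log(z**2 + 6)/2 + sin(2*z) + 2.
Check: d/dz[5*log(z**2 + 6)/2 + sin(2*z) + 2] = (2*z**2*cos(2*z) + 5*z + 12*cos(2*z))/(z**2 + 6), which equals G'(z).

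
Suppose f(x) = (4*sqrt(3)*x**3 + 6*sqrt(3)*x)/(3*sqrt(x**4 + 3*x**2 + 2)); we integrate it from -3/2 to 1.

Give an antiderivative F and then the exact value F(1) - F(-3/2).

f matches the chain-rule pattern g'(h)*h' with inner function h(x) = x**4/3 + x**2 + 2/3; substituting u = h(x) collapses the integral.
F(x) = 2*sqrt(x**4/3 + x**2 + 2/3) is an antiderivative of f.
Check: d/dx[2*sqrt(x**4/3 + x**2 + 2/3)] = (4*sqrt(3)*x**3 + 6*sqrt(3)*x)/(3*sqrt(x**4 + 3*x**2 + 2)) = f(x).
F(1) = 2*sqrt(2); F(-3/2) = sqrt(663)/6.
Integral = F(1) - F(-3/2) = -sqrt(663)/6 + 2*sqrt(2).

Antiderivative: F(x) = 2*sqrt(x**4/3 + x**2 + 2/3); value = -sqrt(663)/6 + 2*sqrt(2)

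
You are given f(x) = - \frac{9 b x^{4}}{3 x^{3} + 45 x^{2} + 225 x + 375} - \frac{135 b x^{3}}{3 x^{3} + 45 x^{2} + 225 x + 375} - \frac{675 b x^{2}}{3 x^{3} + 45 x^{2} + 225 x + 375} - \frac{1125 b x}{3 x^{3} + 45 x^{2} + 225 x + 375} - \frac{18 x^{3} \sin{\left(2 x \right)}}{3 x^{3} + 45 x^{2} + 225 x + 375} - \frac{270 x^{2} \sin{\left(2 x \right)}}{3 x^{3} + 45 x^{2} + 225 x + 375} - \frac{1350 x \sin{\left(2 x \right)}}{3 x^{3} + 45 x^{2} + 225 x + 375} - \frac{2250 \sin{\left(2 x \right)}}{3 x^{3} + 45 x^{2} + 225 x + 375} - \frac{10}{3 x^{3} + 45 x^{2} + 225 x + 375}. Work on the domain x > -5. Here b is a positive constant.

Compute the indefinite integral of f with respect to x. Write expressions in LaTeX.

The integrand splits into summands that can be handled one at a time.
Check: d/dx[\frac{- 9 b x^{4} - 90 b x^{3} - 225 b x^{2} + 18 x^{2} \cos{\left(2 x \right)} + 180 x \cos{\left(2 x \right)} + 450 \cos{\left(2 x \right)} + 10}{6 x^{2} + 60 x + 150}] = \frac{- 9 b x^{4} - 135 b x^{3} - 675 b x^{2} - 1125 b x - 18 x^{3} \sin{\left(2 x \right)} - 270 x^{2} \sin{\left(2 x \right)} - 1350 x \sin{\left(2 x \right)} - 2250 \sin{\left(2 x \right)} - 10}{3 x^{3} + 45 x^{2} + 225 x + 375}, which equals f(x).

F(x) = \frac{- 9 b x^{4} - 90 b x^{3} - 225 b x^{2} + 18 x^{2} \cos{\left(2 x \right)} + 180 x \cos{\left(2 x \right)} + 450 \cos{\left(2 x \right)} + 10}{6 x^{2} + 60 x + 150} + C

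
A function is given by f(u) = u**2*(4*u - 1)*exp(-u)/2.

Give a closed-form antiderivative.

Recognize the product-rule pattern: f = v'r + vr' with v = -2*u**3 - 11*u**2/2 - 11*u - 11, r = exp(-u), so integration by parts undoes it.
Check: d/du[(-4*u**3 - 11*u**2 - 22*u - 22)*exp(-u)/2] = (4*u**3 - u**2)*exp(-u)/2, which equals f(u).

An antiderivative is F(u) = (-4*u**3 - 11*u**2 - 22*u - 22)*exp(-u)/2.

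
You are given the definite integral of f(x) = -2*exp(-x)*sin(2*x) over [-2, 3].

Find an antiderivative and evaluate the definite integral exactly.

Antiderivative: F(x) = 2*exp(-x)*sin(2*x)/5 + 4*exp(-x)*cos(2*x)/5; value = 2*exp(2)*sin(4)/5 + 2*exp(-3)*sin(6)/5 + 4*exp(-3)*cos(6)/5 - 4*exp(2)*cos(4)/5

Any candidate F(x) must reproduce f(x) exactly when differentiated.
F(x) = 2*exp(-x)*sin(2*x)/5 + 4*exp(-x)*cos(2*x)/5 is an antiderivative of f.
Check: d/dx[2*exp(-x)*sin(2*x)/5 + 4*exp(-x)*cos(2*x)/5] = -2*exp(-x)*sin(2*x) = f(x).
F(3) = 2*exp(-3)*sin(6)/5 + 4*exp(-3)*cos(6)/5; F(-2) = 4*exp(2)*cos(4)/5 - 2*exp(2)*sin(4)/5.
Integral = F(3) - F(-2) = 2*exp(2)*sin(4)/5 + 2*exp(-3)*sin(6)/5 + 4*exp(-3)*cos(6)/5 - 4*exp(2)*cos(4)/5.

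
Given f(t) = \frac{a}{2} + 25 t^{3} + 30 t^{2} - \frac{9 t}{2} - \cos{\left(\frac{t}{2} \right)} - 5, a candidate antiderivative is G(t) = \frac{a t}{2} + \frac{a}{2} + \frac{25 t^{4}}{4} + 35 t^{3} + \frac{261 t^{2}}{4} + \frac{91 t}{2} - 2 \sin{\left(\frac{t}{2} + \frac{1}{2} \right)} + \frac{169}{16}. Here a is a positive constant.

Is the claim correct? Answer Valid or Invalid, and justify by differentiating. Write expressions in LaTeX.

Invalid: d/dt[G] - f = 75 t^{2} + 135 t + \cos{\left(\frac{t}{2} \right)} - \cos{\left(\frac{t}{2} + \frac{1}{2} \right)} + \frac{101}{2}, which is not 0.

d/dt[G] = \frac{a}{2} + 25 t^{3} + 105 t^{2} + \frac{261 t}{2} - \cos{\left(\frac{t}{2} + \frac{1}{2} \right)} + \frac{91}{2}
d/dt[G] - f(t) = 75 t^{2} + 135 t + \cos{\left(\frac{t}{2} \right)} - \cos{\left(\frac{t}{2} + \frac{1}{2} \right)} + \frac{101}{2} != 0.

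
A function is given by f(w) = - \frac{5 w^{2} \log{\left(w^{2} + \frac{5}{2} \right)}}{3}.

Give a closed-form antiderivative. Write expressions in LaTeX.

A first test for any F(w): its w-derivative must equal f(w) identically.
Check: d/dw[\frac{5 \left(- 6 w^{3} \log{\left(w^{2} + \frac{5}{2} \right)} + 4 w^{3} - 30 w + 15 \sqrt{10} \operatorname{atan}{\left(\frac{\sqrt{10} w}{5} \right)}\right)}{54}] = - \frac{5 w^{2} \log{\left(w^{2} + \frac{5}{2} \right)}}{3} = f(w).

An antiderivative is F(w) = \frac{5 \left(- 6 w^{3} \log{\left(w^{2} + \frac{5}{2} \right)} + 4 w^{3} - 30 w + 15 \sqrt{10} \operatorname{atan}{\left(\frac{\sqrt{10} w}{5} \right)}\right)}{54}.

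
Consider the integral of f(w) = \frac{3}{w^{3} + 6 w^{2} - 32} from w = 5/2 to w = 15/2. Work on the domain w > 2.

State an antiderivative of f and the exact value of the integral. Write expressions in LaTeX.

Antiderivative: F(w) = \frac{\left(w + 4\right) \log{\left(w - 2 \right)} - \left(w + 4\right) \log{\left(w + 4 \right)} + 6}{12 \left(w + 4\right)}; value = - \frac{\log{\left(\frac{23}{2} \right)}}{12} - \frac{10}{299} + \frac{\log{\left(2 \right)}}{12} + \frac{\log{\left(\frac{11}{2} \right)}}{12} + \frac{\log{\left(\frac{13}{2} \right)}}{12}

Factor the denominator (\left(w - 2\right) \left(w + 4\right)^{2}) and decompose: f = - \frac{1}{12 \left(w + 4\right)} - \frac{1}{2 \left(w + 4\right)^{2}} + \frac{1}{12 \left(w - 2\right)}; each piece integrates to a log, atan, or power term.
F(w) = \frac{\left(w + 4\right) \log{\left(w - 2 \right)} - \left(w + 4\right) \log{\left(w + 4 \right)} + 6}{12 \left(w + 4\right)} is an antiderivative of f.
Check: d/dw[\frac{\left(w + 4\right) \log{\left(w - 2 \right)} - \left(w + 4\right) \log{\left(w + 4 \right)} + 6}{12 \left(w + 4\right)}] = \frac{3}{w^{3} + 6 w^{2} - 32} = f(w).
F(15/2) = - \frac{\log{\left(\frac{23}{2} \right)}}{12} + \frac{1}{23} + \frac{\log{\left(\frac{11}{2} \right)}}{12}; F(5/2) = - \frac{\log{\left(\frac{13}{2} \right)}}{12} - \frac{\log{\left(2 \right)}}{12} + \frac{1}{13}.
Integral = F(15/2) - F(5/2) = - \frac{\log{\left(\frac{23}{2} \right)}}{12} - \frac{10}{299} + \frac{\log{\left(2 \right)}}{12} + \frac{\log{\left(\frac{11}{2} \right)}}{12} + \frac{\log{\left(\frac{13}{2} \right)}}{12}.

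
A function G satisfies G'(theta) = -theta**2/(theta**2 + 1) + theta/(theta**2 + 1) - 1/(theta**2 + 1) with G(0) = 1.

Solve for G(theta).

G(theta) = -theta + log(theta**2 + 1)/2 + 1

Integrate term by term and add the pieces.
A general antiderivative is -theta + log(theta**2 + 1)/2 + C.
The condition gives C = 1 - (0) = 1.
So G(theta) = -theta + log(theta**2 + 1)/2 + 1.
Check: d/dtheta[-theta + log(theta**2 + 1)/2 + 1] = (-theta**2 + theta - 1)/(theta**2 + 1), which equals G'(theta).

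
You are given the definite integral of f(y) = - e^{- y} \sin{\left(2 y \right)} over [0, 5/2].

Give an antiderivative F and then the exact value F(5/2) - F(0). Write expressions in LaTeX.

Differentiate the proposed F(y) back; it has to land on f(y) exactly.
F(y) = \frac{\left(\sin{\left(2 y \right)} + 2 \cos{\left(2 y \right)}\right) e^{- y}}{5} is an antiderivative of f.
Check: d/dy[\frac{\left(\sin{\left(2 y \right)} + 2 \cos{\left(2 y \right)}\right) e^{- y}}{5}] = - e^{- y} \sin{\left(2 y \right)} = f(y).
F(5/2) = \frac{\sin{\left(5 \right)}}{5 e^{\frac{5}{2}}} + \frac{2 \cos{\left(5 \right)}}{5 e^{\frac{5}{2}}}; F(0) = \frac{2}{5}.
Integral = F(5/2) - F(0) = - \frac{2}{5} + \frac{\sin{\left(5 \right)}}{5 e^{\frac{5}{2}}} + \frac{2 \cos{\left(5 \right)}}{5 e^{\frac{5}{2}}}.

Antiderivative: F(y) = \frac{\left(\sin{\left(2 y \right)} + 2 \cos{\left(2 y \right)}\right) e^{- y}}{5}; value = - \frac{2}{5} + \frac{\sin{\left(5 \right)}}{5 e^{\frac{5}{2}}} + \frac{2 \cos{\left(5 \right)}}{5 e^{\frac{5}{2}}}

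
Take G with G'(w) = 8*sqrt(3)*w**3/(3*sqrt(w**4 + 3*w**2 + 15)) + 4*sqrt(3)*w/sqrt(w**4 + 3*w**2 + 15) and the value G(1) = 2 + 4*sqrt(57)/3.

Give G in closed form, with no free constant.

G(w) = 2*(2*sqrt(3)*sqrt(w**4 + 3*w**2 + 15) + 3)/3

G'(w) matches the chain-rule pattern g'(h)*h' with inner function h(w) = w**4/3 + w**2 + 5; substituting u = h(w) collapses the integral.
A general antiderivative is 4*sqrt(w**4/3 + w**2 + 5) + C.
The condition gives C = 2 + 4*sqrt(57)/3 - (4*sqrt(57)/3) = 2.
So G(w) = 2*(2*sqrt(3)*sqrt(w**4 + 3*w**2 + 15) + 3)/3.
Check: d/dw[2*(2*sqrt(3)*sqrt(w**4 + 3*w**2 + 15) + 3)/3] = (8*sqrt(3)*w**3 + 12*sqrt(3)*w)/(3*sqrt(w**4 + 3*w**2 + 15)), which equals G'(w).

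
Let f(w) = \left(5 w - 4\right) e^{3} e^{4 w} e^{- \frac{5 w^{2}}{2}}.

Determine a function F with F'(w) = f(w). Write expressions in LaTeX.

The substitution u = - \frac{5 w^{2}}{2} + 4 w + 3 works: f is exactly (dF/du)*(du/dw) for that inner function.
Check: d/dw[- e^{- \frac{5 w^{2}}{2} + 4 w + 3}] = 5 w e^{3} e^{4 w} e^{- \frac{5 w^{2}}{2}} - 4 e^{3} e^{4 w} e^{- \frac{5 w^{2}}{2}}, which equals f(w).

An antiderivative is F(w) = - e^{- \frac{5 w^{2}}{2} + 4 w + 3}.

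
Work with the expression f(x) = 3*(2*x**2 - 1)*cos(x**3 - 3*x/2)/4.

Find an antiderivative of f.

An antiderivative is F(x) = sin(x**3 - 3*x/2)/2.

The substitution u = x**3 - 3*x/2 works: f is exactly (dF/du)*(du/dx) for that inner function.
Check: d/dx[sin(x**3 - 3*x/2)/2] = 3*x**2*cos(x**3 - 3*x/2)/2 - 3*cos(x**3 - 3*x/2)/4, which equals f(x).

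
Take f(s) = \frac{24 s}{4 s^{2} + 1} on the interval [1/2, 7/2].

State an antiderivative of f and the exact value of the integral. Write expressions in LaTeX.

f matches the chain-rule pattern g'(h)*h' with inner function h(s) = 4 s^{2} + 1; substituting u = h(s) collapses the integral.
F(s) = 3 \log{\left(4 s^{2} + 1 \right)} is an antiderivative of f.
Check: d/ds[3 \log{\left(4 s^{2} + 1 \right)}] = \frac{24 s}{4 s^{2} + 1} = f(s).
F(7/2) = 3 \log{\left(50 \right)}; F(1/2) = 3 \log{\left(2 \right)}.
Integral = F(7/2) - F(1/2) = - 3 \log{\left(2 \right)} + 3 \log{\left(50 \right)}.

Antiderivative: F(s) = 3 \log{\left(4 s^{2} + 1 \right)}; value = - 3 \log{\left(2 \right)} + 3 \log{\left(50 \right)}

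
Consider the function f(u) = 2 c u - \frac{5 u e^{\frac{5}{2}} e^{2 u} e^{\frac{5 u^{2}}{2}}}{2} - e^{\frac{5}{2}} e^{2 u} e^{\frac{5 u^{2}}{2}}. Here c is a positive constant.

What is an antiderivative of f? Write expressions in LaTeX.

An antiderivative is F(u) = c u^{2} - \frac{e^{\frac{5 u^{2}}{2} + 2 u + \frac{5}{2}}}{2}.

Integrate term by term and add the pieces.
Check: d/du[c u^{2} - \frac{e^{\frac{5 u^{2}}{2} + 2 u + \frac{5}{2}}}{2}] = 2 c u - \frac{5 u e^{\frac{5}{2}} e^{2 u} e^{\frac{5 u^{2}}{2}}}{2} - e^{\frac{5}{2}} e^{2 u} e^{\frac{5 u^{2}}{2}} = f(u).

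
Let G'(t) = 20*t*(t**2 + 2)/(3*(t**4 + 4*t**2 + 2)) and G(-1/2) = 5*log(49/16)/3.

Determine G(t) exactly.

G(t) = 5*log(t**4 + 4*t**2 + 2)/3

The substitution u = t**4 + 4*t**2 + 2 works: G'(t) is exactly (dG/du)*(du/dt) for that inner function.
A general antiderivative is 5*log(t**4 + 4*t**2 + 2)/3 + C.
The condition gives C = 5*log(49/16)/3 - (5*log(49/16)/3) = 0.
So G(t) = 5*log(t**4 + 4*t**2 + 2)/3.
Check: d/dt[5*log(t**4 + 4*t**2 + 2)/3] = (20*t**3 + 40*t)/(3*t**4 + 12*t**2 + 6), which equals G'(t).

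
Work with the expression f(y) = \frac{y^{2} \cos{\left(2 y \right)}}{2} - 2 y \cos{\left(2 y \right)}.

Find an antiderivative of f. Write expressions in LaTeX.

Integrate term by term and add the pieces.
Check: d/dy[\frac{y^{2} \sin{\left(2 y \right)}}{4} - y \sin{\left(2 y \right)} + \frac{y \cos{\left(2 y \right)}}{4} - \frac{\sin{\left(2 y \right)}}{8} - \frac{\cos{\left(2 y \right)}}{2}] = \frac{y^{2} \cos{\left(2 y \right)}}{2} - 2 y \cos{\left(2 y \right)} = f(y).

An antiderivative is F(y) = \frac{y^{2} \sin{\left(2 y \right)}}{4} - y \sin{\left(2 y \right)} + \frac{y \cos{\left(2 y \right)}}{4} - \frac{\sin{\left(2 y \right)}}{8} - \frac{\cos{\left(2 y \right)}}{2}.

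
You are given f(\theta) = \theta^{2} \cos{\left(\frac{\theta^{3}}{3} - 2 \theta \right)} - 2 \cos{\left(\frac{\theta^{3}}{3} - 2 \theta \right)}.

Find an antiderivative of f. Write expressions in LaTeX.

f matches the chain-rule pattern g'(h)*h' with inner function h(\theta) = \frac{\theta^{3}}{3} - 2 \theta; substituting u = h(\theta) collapses the integral.
Check: d/d\theta[\sin{\left(\frac{\theta^{3}}{3} - 2 \theta \right)}] = \theta^{2} \cos{\left(\frac{\theta^{3}}{3} - 2 \theta \right)} - 2 \cos{\left(\frac{\theta^{3}}{3} - 2 \theta \right)} = f(\theta).

An antiderivative is F(\theta) = \sin{\left(\frac{\theta^{3}}{3} - 2 \theta \right)}.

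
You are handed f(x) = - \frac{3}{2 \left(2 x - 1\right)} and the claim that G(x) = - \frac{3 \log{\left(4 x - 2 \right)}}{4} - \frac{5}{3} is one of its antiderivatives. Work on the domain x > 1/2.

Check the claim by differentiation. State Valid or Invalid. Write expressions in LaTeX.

Valid - differentiating G returns exactly f.

d/dx[G] = - \frac{3}{4 x - 2}
This equals f(x) exactly, so the claim holds.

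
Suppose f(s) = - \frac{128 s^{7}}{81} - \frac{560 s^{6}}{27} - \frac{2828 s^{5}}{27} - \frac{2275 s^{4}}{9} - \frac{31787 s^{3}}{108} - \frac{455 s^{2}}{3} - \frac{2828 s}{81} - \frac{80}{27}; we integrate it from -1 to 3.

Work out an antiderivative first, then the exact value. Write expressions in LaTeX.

The substitution u = \frac{2 s^{2}}{3} + \frac{5 s}{2} + \frac{2}{3} works: f is exactly (dF/du)*(du/ds) for that inner function.
F(s) = - \frac{\left(4 s^{2} + 15 s + 4\right)^{4}}{1296} is an antiderivative of f.
Check: d/ds[- \frac{\left(4 s^{2} + 15 s + 4\right)^{4}}{1296}] = - \frac{128 s^{7}}{81} - \frac{560 s^{6}}{27} - \frac{2828 s^{5}}{27} - \frac{2275 s^{4}}{9} - \frac{31787 s^{3}}{108} - \frac{455 s^{2}}{3} - \frac{2828 s}{81} - \frac{80}{27} = f(s).
F(3) = - \frac{52200625}{1296}; F(-1) = - \frac{2401}{1296}.
Integral = F(3) - F(-1) = - \frac{1087463}{27}.

Antiderivative: F(s) = - \frac{\left(4 s^{2} + 15 s + 4\right)^{4}}{1296}; value = - \frac{1087463}{27}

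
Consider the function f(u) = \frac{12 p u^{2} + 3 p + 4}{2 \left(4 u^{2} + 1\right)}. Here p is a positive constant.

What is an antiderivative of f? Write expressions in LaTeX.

An antiderivative F(u) passes only if d/du[F] lands on f(u) exactly.
Check: d/du[\frac{3 p u + 2 \operatorname{atan}{\left(2 u \right)}}{2}] = \frac{12 p u^{2} + 3 p + 4}{8 u^{2} + 2}, which equals f(u).

An antiderivative is F(u) = \frac{3 p u + 2 \operatorname{atan}{\left(2 u \right)}}{2}.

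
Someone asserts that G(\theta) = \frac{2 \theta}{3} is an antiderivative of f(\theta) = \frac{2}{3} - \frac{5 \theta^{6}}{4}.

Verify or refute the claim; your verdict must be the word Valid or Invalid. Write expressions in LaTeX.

d/d\theta[G] = \frac{2}{3}
d/d\theta[G] - f(\theta) = \frac{5 \theta^{6}}{4} != 0.

Invalid: d/d\theta[G] - f = \frac{5 \theta^{6}}{4}, which is not 0.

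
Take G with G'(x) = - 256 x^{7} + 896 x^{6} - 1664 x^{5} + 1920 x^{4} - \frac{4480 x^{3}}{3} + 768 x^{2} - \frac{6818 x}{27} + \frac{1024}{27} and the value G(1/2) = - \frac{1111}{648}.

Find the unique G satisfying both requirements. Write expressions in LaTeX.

G(x) = - 32 x^{8} + 128 x^{7} - \frac{832 x^{6}}{3} + 384 x^{5} - \frac{1120 x^{4}}{3} + 256 x^{3} - \frac{3409 x^{2}}{27} + \frac{1024 x}{27} - \frac{512}{81}

Integrate term by term and add the pieces.
A general antiderivative is - 3 x^{2} - 2 \left(- 2 x^{2} + 2 x - \frac{4}{3}\right)^{4} + C.
The condition gives C = - \frac{1111}{648} - (- \frac{1111}{648}) = 0.
So G(x) = - 32 x^{8} + 128 x^{7} - \frac{832 x^{6}}{3} + 384 x^{5} - \frac{1120 x^{4}}{3} + 256 x^{3} - \frac{3409 x^{2}}{27} + \frac{1024 x}{27} - \frac{512}{81}.
Check: d/dx[- 32 x^{8} + 128 x^{7} - \frac{832 x^{6}}{3} + 384 x^{5} - \frac{1120 x^{4}}{3} + 256 x^{3} - \frac{3409 x^{2}}{27} + \frac{1024 x}{27} - \frac{512}{81}] = - 256 x^{7} + 896 x^{6} - 1664 x^{5} + 1920 x^{4} - \frac{4480 x^{3}}{3} + 768 x^{2} - \frac{6818 x}{27} + \frac{1024}{27} = G'(x).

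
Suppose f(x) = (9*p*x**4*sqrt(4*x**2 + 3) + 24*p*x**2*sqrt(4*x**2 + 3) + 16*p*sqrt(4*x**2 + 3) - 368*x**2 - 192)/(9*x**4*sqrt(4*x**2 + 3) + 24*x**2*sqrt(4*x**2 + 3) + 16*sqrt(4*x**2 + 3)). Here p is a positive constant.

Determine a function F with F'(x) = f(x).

For F(x) to be correct the identity F'(x) - f(x) = 0 must hold.
Check: d/dx[x*(3*p*x**2 + 4*p - 16*sqrt(4*x**2 + 3))/(3*x**2 + 4)] = (9*p*x**4*sqrt(4*x**2 + 3) + 24*p*x**2*sqrt(4*x**2 + 3) + 16*p*sqrt(4*x**2 + 3) - 368*x**2 - 192)/(9*x**4*sqrt(4*x**2 + 3) + 24*x**2*sqrt(4*x**2 + 3) + 16*sqrt(4*x**2 + 3)) = f(x).

An antiderivative is F(x) = x*(3*p*x**2 + 4*p - 16*sqrt(4*x**2 + 3))/(3*x**2 + 4).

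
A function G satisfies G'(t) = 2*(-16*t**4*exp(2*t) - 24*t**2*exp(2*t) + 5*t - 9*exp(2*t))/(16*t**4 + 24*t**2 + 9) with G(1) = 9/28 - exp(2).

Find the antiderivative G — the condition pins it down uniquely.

G(t) = (8*t**2 - 4*(4*t**2 + 3)*exp(2*t) + 1)/(4*(4*t**2 + 3))

Since d/dt undoes antidifferentiation here, G(t) must give back the stated G'(t).
A general antiderivative is -exp(2*t) - 5/(4*(4*t**2 + 3)) + C.
The condition gives C = 9/28 - exp(2) - (-exp(2) - 5/28) = 1/2.
So G(t) = (8*t**2 - 4*(4*t**2 + 3)*exp(2*t) + 1)/(4*(4*t**2 + 3)).
Check: d/dt[(8*t**2 - 4*(4*t**2 + 3)*exp(2*t) + 1)/(4*(4*t**2 + 3))] = (-32*t**4*exp(2*t) - 48*t**2*exp(2*t) + 10*t - 18*exp(2*t))/(16*t**4 + 24*t**2 + 9), which equals G'(t).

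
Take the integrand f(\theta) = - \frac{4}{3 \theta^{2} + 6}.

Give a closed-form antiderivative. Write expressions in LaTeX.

An antiderivative is F(\theta) = - \frac{2 \sqrt{2} \operatorname{atan}{\left(\frac{\sqrt{2} \theta}{2} \right)}}{3}.

For F(\theta) to be correct the identity F'(\theta) - f(\theta) = 0 must hold.
Check: d/d\theta[- \frac{2 \sqrt{2} \operatorname{atan}{\left(\frac{\sqrt{2} \theta}{2} \right)}}{3}] = - \frac{4}{3 \theta^{2} + 6} = f(\theta).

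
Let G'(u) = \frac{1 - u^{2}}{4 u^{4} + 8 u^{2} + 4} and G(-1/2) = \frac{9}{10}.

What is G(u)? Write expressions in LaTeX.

G'(u) has the shape v'r + vr' for v = \frac{u}{2} and r = \frac{1}{2 u^{2} + 2} — it is the derivative of the product v*r.
A general antiderivative is \frac{u}{2 \left(2 u^{2} + 2\right)} + C.
The condition gives C = \frac{9}{10} - (- \frac{1}{10}) = 1.
So G(u) = \frac{4 u^{2} + u + 4}{4 \left(u^{2} + 1\right)}.
Check: d/du[\frac{4 u^{2} + u + 4}{4 \left(u^{2} + 1\right)}] = \frac{1 - u^{2}}{4 u^{4} + 8 u^{2} + 4} = G'(u).

G(u) = \frac{4 u^{2} + u + 4}{4 \left(u^{2} + 1\right)}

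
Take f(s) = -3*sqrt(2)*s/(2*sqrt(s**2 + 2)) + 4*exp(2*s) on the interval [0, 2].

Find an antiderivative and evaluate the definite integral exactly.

The integrand splits into summands that can be handled one at a time.
F(s) = (-3*sqrt(2)*sqrt(s**2 + 2) + 4*exp(2*s))/2 is an antiderivative of f.
Check: d/ds[(-3*sqrt(2)*sqrt(s**2 + 2) + 4*exp(2*s))/2] = (-3*sqrt(2)*s + 8*sqrt(s**2 + 2)*exp(2*s))/(2*sqrt(s**2 + 2)), which equals f(s).
F(2) = -3*sqrt(3) + 2*exp(4); F(0) = -1.
Integral = F(2) - F(0) = -3*sqrt(3) + 1 + 2*exp(4).

Antiderivative: F(s) = (-3*sqrt(2)*sqrt(s**2 + 2) + 4*exp(2*s))/2; value = -3*sqrt(3) + 1 + 2*exp(4)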